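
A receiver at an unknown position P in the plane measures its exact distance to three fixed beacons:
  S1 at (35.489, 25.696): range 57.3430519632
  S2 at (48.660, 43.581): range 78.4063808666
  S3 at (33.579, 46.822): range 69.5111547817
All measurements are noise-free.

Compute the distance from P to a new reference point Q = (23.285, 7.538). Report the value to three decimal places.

38.452

eq1: (x − 35.489)² + (y − 25.696)² = 57.3430519632²
eq2: (x − 48.660)² + (y − 43.581)² = 78.4063808666²
eq3: (x − 33.579)² + (y − 46.822)² = 69.5111547817²
eq2−eq1, eq2−eq3 (x²,y² cancel):
  -26.342·x − 35.770·y = 511.989328
  -30.162·x + 6.482·y = 368.509686
det = -26.342·6.482 − -35.770·-30.162 = -1249.643584
x = (511.989328·6.482 − -35.770·368.509686) / -1249.643584 = -13.204010
y = (-26.342·368.509686 − 511.989328·-30.162) / -1249.643584 = -4.589581
|P − Q| = √((-13.204010 − 23.285)² + (-4.589581 − 7.538)²) = 38.451607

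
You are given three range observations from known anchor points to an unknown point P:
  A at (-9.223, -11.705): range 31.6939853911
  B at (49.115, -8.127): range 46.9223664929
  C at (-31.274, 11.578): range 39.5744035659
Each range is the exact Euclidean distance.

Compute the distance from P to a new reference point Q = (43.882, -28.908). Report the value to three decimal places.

56.435

eq1: (x + 9.223)² + (y + 11.705)² = 31.6939853911²
eq2: (x − 49.115)² + (y + 8.127)² = 46.9223664929²
eq3: (x + 31.274)² + (y − 11.578)² = 39.5744035659²
eq3−eq1, eq3−eq2 (x²,y² cancel):
  44.102·x − 46.566·y = -328.417698
  160.778·x − 39.410·y = 730.643134
det = 44.102·-39.410 − -46.566·160.778 = 5748.728528
x = (-328.417698·-39.410 − -46.566·730.643134) / 5748.728528 = 8.169819
y = (44.102·730.643134 − -328.417698·160.778) / 5748.728528 = 14.790256
|P − Q| = √((8.169819 − 43.882)² + (14.790256 − -28.908)²) = 56.434896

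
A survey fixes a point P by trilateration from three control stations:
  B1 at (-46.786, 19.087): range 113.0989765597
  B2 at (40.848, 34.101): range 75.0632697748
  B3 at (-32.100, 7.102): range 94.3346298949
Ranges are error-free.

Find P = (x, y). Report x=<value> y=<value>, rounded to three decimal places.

eq1: (x + 46.786)² + (y − 19.087)² = 113.0989765597²
eq2: (x − 40.848)² + (y − 34.101)² = 75.0632697748²
eq3: (x + 32.100)² + (y − 7.102)² = 94.3346298949²
eq3−eq1, eq3−eq2 (x²,y² cancel):
  -29.372·x + 23.970·y = -2419.961140
  145.896·x + 53.998·y = 5015.116829
det = -29.372·53.998 − 23.970·145.896 = -5083.156376
x = (-2419.961140·53.998 − 23.970·5015.116829) / -5083.156376 = 49.356225
y = (-29.372·5015.116829 − -2419.961140·145.896) / -5083.156376 = -40.478518

x=49.356 y=-40.479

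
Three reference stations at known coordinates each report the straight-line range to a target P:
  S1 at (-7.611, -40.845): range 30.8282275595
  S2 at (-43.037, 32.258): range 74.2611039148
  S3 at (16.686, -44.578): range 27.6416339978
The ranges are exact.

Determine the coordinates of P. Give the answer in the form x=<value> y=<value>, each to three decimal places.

eq1: (x + 7.611)² + (y + 40.845)² = 30.8282275595²
eq2: (x + 43.037)² + (y − 32.258)² = 74.2611039148²
eq3: (x − 16.686)² + (y + 44.578)² = 27.6416339978²
eq3−eq1, eq3−eq2 (x²,y² cancel):
  -48.594·x + 7.466·y = -725.699018
  -119.446·x + 153.672·y = -4123.510372
det = -48.594·153.672 − 7.466·-119.446 = -6575.753332
x = (-725.699018·153.672 − 7.466·-4123.510372) / -6575.753332 = 12.277451
y = (-48.594·-4123.510372 − -725.699018·-119.446) / -6575.753332 = -17.290189

x=12.277 y=-17.290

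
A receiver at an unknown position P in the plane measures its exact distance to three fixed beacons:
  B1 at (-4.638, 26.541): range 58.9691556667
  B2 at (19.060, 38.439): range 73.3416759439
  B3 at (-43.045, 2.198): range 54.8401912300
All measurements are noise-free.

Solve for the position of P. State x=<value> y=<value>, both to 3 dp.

eq1: (x + 4.638)² + (y − 26.541)² = 58.9691556667²
eq2: (x − 19.060)² + (y − 38.439)² = 73.3416759439²
eq3: (x + 43.045)² + (y − 2.198)² = 54.8401912300²
eq3−eq1, eq3−eq2 (x²,y² cancel):
  76.814·x + 48.686·y = -1601.682250
  124.210·x + 72.482·y = -2388.417764
det = 76.814·72.482 − 48.686·124.210 = -479.655712
x = (-1601.682250·72.482 − 48.686·-2388.417764) / -479.655712 = -0.394813
y = (76.814·-2388.417764 − -1601.682250·124.210) / -479.655712 = -32.275296

x=-0.395 y=-32.275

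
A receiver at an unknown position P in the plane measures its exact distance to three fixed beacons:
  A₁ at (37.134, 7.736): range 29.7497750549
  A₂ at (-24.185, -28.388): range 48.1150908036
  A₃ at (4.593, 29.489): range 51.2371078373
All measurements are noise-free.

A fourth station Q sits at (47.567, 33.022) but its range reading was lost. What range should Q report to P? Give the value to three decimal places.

57.020

eq1: (x − 37.134)² + (y − 7.736)² = 29.7497750549²
eq2: (x + 24.185)² + (y + 28.388)² = 48.1150908036²
eq3: (x − 4.593)² + (y − 29.489)² = 51.2371078373²
eq2−eq1, eq2−eq3 (x²,y² cancel):
  122.638·x + 72.248·y = 1477.999730
  57.556·x + 115.754·y = -810.275255
det = 122.638·115.754 − 72.248·57.556 = 10037.533164
x = (1477.999730·115.754 − 72.248·-810.275255) / 10037.533164 = 22.876651
y = (122.638·-810.275255 − 1477.999730·57.556) / 10037.533164 = -18.374862
|P − Q| = √((22.876651 − 47.567)² + (-18.374862 − 33.022)²) = 57.019740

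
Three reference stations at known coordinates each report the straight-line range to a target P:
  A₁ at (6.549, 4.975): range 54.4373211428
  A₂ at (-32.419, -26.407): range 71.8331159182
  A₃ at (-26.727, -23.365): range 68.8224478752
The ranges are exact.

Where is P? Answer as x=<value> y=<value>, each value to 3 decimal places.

x=-29.929 y=45.383

eq1: (x − 6.549)² + (y − 4.975)² = 54.4373211428²
eq2: (x + 32.419)² + (y + 26.407)² = 71.8331159182²
eq3: (x + 26.727)² + (y + 23.365)² = 68.8224478752²
eq1−eq2, eq1−eq3 (x²,y² cancel):
  -77.936·x − 62.764·y = -515.893425
  -66.552·x − 56.680·y = -580.491670
det = -77.936·-56.680 − -62.764·-66.552 = 240.342752
x = (-515.893425·-56.680 − -62.764·-580.491670) / 240.342752 = -29.928674
y = (-77.936·-580.491670 − -515.893425·-66.552) / 240.342752 = 45.382935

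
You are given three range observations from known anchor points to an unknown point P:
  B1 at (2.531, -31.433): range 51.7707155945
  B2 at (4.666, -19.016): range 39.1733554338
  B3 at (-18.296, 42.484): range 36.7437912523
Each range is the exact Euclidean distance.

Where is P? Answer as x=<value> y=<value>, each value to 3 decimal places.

eq1: (x − 2.531)² + (y + 31.433)² = 51.7707155945²
eq2: (x − 4.666)² + (y + 19.016)² = 39.1733554338²
eq3: (x + 18.296)² + (y − 42.484)² = 36.7437912523²
eq1−eq2, eq1−eq3 (x²,y² cancel):
  4.270·x + 24.834·y = 534.595579
  -41.654·x + 147.834·y = 2475.295220
det = 4.270·147.834 − 24.834·-41.654 = 1665.686616
x = (534.595579·147.834 − 24.834·2475.295220) / 1665.686616 = 10.542152
y = (4.270·2475.295220 − 534.595579·-41.654) / 1665.686616 = 19.714125

x=10.542 y=19.714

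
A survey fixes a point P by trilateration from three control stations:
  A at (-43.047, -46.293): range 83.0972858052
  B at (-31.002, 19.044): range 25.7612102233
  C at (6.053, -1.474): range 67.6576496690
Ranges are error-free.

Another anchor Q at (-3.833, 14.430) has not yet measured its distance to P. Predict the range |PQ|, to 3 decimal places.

eq1: (x + 43.047)² + (y + 46.293)² = 83.0972858052²
eq2: (x + 31.002)² + (y − 19.044)² = 25.7612102233²
eq3: (x − 6.053)² + (y + 1.474)² = 67.6576496690²
eq1−eq3, eq1−eq2 (x²,y² cancel):
  98.200·x + 89.638·y = -1629.673224
  24.090·x + 130.674·y = 3569.230838
det = 98.200·130.674 − 89.638·24.090 = 10672.807380
x = (-1629.673224·130.674 − 89.638·3569.230838) / 10672.807380 = -49.930127
y = (98.200·3569.230838 − -1629.673224·24.090) / 10672.807380 = 36.518723
|P − Q| = √((-49.930127 − -3.833)² + (36.518723 − 14.430)²) = 51.116111

51.116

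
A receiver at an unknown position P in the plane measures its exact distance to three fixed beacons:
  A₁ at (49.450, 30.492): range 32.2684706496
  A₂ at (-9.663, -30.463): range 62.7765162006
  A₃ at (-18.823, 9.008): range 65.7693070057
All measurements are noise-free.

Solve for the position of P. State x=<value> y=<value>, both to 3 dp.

eq1: (x − 49.450)² + (y − 30.492)² = 32.2684706496²
eq2: (x + 9.663)² + (y + 30.463)² = 62.7765162006²
eq3: (x + 18.823)² + (y − 9.008)² = 65.7693070057²
eq2−eq3, eq2−eq1 (x²,y² cancel):
  -18.320·x + 78.942·y = -970.629303
  118.226·x + 121.910·y = 5253.333414
det = -18.320·121.910 − 78.942·118.226 = -11566.388092
x = (-970.629303·121.910 − 78.942·5253.333414) / -11566.388092 = 46.085092
y = (-18.320·5253.333414 − -970.629303·118.226) / -11566.388092 = -1.600547

x=46.085 y=-1.601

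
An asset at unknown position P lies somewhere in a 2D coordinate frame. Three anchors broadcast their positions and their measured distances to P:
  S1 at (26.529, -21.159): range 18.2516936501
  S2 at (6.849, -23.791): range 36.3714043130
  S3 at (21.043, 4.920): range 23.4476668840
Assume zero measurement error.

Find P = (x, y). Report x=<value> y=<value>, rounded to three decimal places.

x=40.014 y=-8.860

eq1: (x − 26.529)² + (y + 21.159)² = 18.2516936501²
eq2: (x − 6.849)² + (y + 23.791)² = 36.3714043130²
eq3: (x − 21.043)² + (y − 4.920)² = 23.4476668840²
eq3−eq2, eq3−eq1 (x²,y² cancel):
  -28.388·x − 57.422·y = -627.179736
  10.972·x − 52.158·y = 901.145634
det = -28.388·-52.158 − -57.422·10.972 = 2110.695488
x = (-627.179736·-52.158 − -57.422·901.145634) / 2110.695488 = 40.014311
y = (-28.388·901.145634 − -627.179736·10.972) / 2110.695488 = -8.859784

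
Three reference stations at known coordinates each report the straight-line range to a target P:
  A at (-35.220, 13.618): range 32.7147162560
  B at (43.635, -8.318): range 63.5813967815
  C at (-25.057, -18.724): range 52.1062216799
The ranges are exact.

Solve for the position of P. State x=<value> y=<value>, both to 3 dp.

eq1: (x + 35.220)² + (y − 13.618)² = 32.7147162560²
eq2: (x − 43.635)² + (y + 8.318)² = 63.5813967815²
eq3: (x + 25.057)² + (y + 18.724)² = 52.1062216799²
eq3−eq2, eq3−eq1 (x²,y² cancel):
  137.384·x + 20.812·y = -332.774755
  -20.326·x + 64.684·y = 2092.262577
det = 137.384·64.684 − 20.812·-20.326 = 9309.571368
x = (-332.774755·64.684 − 20.812·2092.262577) / 9309.571368 = -6.989513
y = (137.384·2092.262577 − -332.774755·-20.326) / 9309.571368 = 30.149554

x=-6.990 y=30.150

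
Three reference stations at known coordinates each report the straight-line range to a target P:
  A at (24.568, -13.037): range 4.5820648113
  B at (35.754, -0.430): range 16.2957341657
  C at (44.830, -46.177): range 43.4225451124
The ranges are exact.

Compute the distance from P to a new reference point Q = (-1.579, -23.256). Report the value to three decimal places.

eq1: (x − 24.568)² + (y + 13.037)² = 4.5820648113²
eq2: (x − 35.754)² + (y + 0.430)² = 16.2957341657²
eq3: (x − 44.830)² + (y + 46.177)² = 43.4225451124²
eq2−eq1, eq2−eq3 (x²,y² cancel):
  -22.372·x − 25.214·y = -260.427789
  18.152·x − 91.494·y = 1243.544341
det = -22.372·-91.494 − -25.214·18.152 = 2504.588296
x = (-260.427789·-91.494 − -25.214·1243.544341) / 2504.588296 = 22.032486
y = (-22.372·1243.544341 − -260.427789·18.152) / 2504.588296 = -9.220393
|P − Q| = √((22.032486 − -1.579)² + (-9.220393 − -23.256)²) = 27.468173

27.468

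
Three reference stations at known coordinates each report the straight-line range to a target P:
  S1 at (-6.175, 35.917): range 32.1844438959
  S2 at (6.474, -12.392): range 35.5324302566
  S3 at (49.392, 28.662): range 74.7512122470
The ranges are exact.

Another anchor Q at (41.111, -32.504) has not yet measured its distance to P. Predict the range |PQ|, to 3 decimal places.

75.507

eq1: (x + 6.175)² + (y − 35.917)² = 32.1844438959²
eq2: (x − 6.474)² + (y + 12.392)² = 35.5324302566²
eq3: (x − 49.392)² + (y − 28.662)² = 74.7512122470²
eq3−eq1, eq3−eq2 (x²,y² cancel):
  -111.134·x + 14.510·y = 2618.986910
  -85.836·x − 82.108·y = 1259.584564
det = -111.134·-82.108 − 14.510·-85.836 = 10370.470832
x = (2618.986910·-82.108 − 14.510·1259.584564) / 10370.470832 = -22.498144
y = (-111.134·1259.584564 − 2618.986910·-85.836) / 10370.470832 = 8.179059
|P − Q| = √((-22.498144 − 41.111)² + (8.179059 − -32.504)²) = 75.506520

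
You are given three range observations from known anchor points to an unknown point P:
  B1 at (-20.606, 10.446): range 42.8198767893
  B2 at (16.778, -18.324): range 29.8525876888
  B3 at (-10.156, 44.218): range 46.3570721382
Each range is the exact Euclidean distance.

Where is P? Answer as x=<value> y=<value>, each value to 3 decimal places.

eq1: (x + 20.606)² + (y − 10.446)² = 42.8198767893²
eq2: (x − 16.778)² + (y + 18.324)² = 29.8525876888²
eq3: (x + 10.156)² + (y − 44.218)² = 46.3570721382²
eq3−eq2, eq3−eq1 (x²,y² cancel):
  53.868·x − 125.084·y = -183.304454
  -20.900·x − 67.544·y = -1209.213419
det = 53.868·-67.544 − -125.084·-20.900 = -6252.715792
x = (-183.304454·-67.544 − -125.084·-1209.213419) / -6252.715792 = 22.209891
y = (53.868·-1209.213419 − -183.304454·-20.900) / -6252.715792 = 11.030243

x=22.210 y=11.030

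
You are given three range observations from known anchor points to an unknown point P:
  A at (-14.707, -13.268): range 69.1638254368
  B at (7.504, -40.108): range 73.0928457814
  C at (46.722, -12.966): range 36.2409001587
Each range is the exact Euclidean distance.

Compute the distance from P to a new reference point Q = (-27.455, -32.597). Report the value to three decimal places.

eq1: (x + 14.707)² + (y + 13.268)² = 69.1638254368²
eq2: (x − 7.504)² + (y + 40.108)² = 73.0928457814²
eq3: (x − 46.722)² + (y + 12.966)² = 36.2409001587²
eq2−eq3, eq2−eq1 (x²,y² cancel):
  78.436·x + 54.284·y = 4715.262020
  -44.422·x + 53.680·y = -713.696652
det = 78.436·53.680 − 54.284·-44.422 = 6621.848328
x = (4715.262020·53.680 − 54.284·-713.696652) / 6621.848328 = 44.074941
y = (78.436·-713.696652 − 4715.262020·-44.422) / 6621.848328 = 23.178099
|P − Q| = √((44.074941 − -27.455)² + (23.178099 − -32.597)²) = 90.704984

90.705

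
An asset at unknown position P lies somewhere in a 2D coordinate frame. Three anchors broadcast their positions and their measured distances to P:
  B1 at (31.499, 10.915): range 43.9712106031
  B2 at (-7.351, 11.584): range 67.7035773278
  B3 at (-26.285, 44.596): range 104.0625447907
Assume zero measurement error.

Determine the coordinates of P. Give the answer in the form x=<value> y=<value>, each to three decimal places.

eq1: (x − 31.499)² + (y − 10.915)² = 43.9712106031²
eq2: (x + 7.351)² + (y − 11.584)² = 67.7035773278²
eq3: (x + 26.285)² + (y − 44.596)² = 104.0625447907²
eq2−eq3, eq2−eq1 (x²,y² cancel):
  -37.868·x + 66.024·y = -3753.760661
  77.700·x − 1.338·y = 3573.404990
det = -37.868·-1.338 − 66.024·77.700 = -5079.397416
x = (-3753.760661·-1.338 − 66.024·3573.404990) / -5079.397416 = 45.459715
y = (-37.868·3573.404990 − -3753.760661·77.700) / -5079.397416 = -30.781112

x=45.460 y=-30.781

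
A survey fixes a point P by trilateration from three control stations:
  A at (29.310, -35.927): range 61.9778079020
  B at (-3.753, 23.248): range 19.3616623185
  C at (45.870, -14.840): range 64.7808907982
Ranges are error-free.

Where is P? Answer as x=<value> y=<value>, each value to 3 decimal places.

eq1: (x − 29.310)² + (y + 35.927)² = 61.9778079020²
eq2: (x + 3.753)² + (y − 23.248)² = 19.3616623185²
eq3: (x − 45.870)² + (y + 14.840)² = 64.7808907982²
eq2−eq3, eq2−eq1 (x²,y² cancel):
  99.246·x − 76.176·y = -2051.961858
  66.126·x − 118.350·y = -1871.103789
det = 99.246·-118.350 − -76.176·66.126 = -6708.549924
x = (-2051.961858·-118.350 − -76.176·-1871.103789) / -6708.549924 = -14.953527
y = (99.246·-1871.103789 − -2051.961858·66.126) / -6708.549924 = 7.454895

x=-14.954 y=7.455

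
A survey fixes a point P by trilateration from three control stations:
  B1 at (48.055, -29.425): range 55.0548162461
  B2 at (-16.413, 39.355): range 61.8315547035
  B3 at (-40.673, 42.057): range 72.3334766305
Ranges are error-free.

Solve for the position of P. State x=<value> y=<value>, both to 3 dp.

x=-6.451 y=-21.669

eq1: (x − 48.055)² + (y + 29.425)² = 55.0548162461²
eq2: (x + 16.413)² + (y − 39.355)² = 61.8315547035²
eq3: (x + 40.673)² + (y − 42.057)² = 72.3334766305²
eq1−eq2, eq1−eq3 (x²,y² cancel):
  -128.936·x + 137.560·y = -2149.019421
  -177.456·x + 142.964·y = -1953.128522
det = -128.936·142.964 − 137.560·-177.456 = 5977.641056
x = (-2149.019421·142.964 − 137.560·-1953.128522) / 5977.641056 = -6.450714
y = (-128.936·-1953.128522 − -2149.019421·-177.456) / 5977.641056 = -21.668717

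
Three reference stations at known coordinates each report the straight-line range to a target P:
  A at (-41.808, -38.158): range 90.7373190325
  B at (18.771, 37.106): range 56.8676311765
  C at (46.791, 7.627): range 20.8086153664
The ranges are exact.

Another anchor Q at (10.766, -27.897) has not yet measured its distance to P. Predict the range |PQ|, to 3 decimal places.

37.659

eq1: (x + 41.808)² + (y + 38.158)² = 90.7373190325²
eq2: (x − 18.771)² + (y − 37.106)² = 56.8676311765²
eq3: (x − 46.791)² + (y − 7.627)² = 20.8086153664²
eq3−eq2, eq3−eq1 (x²,y² cancel):
  -56.040·x + 58.958·y = -3319.292135
  -177.198·x − 91.570·y = -6843.889574
det = -56.040·-91.570 − 58.958·-177.198 = 15578.822484
x = (-3319.292135·-91.570 − 58.958·-6843.889574) / 15578.822484 = 45.410982
y = (-56.040·-6843.889574 − -3319.292135·-177.198) / 15578.822484 = -13.135804
|P − Q| = √((45.410982 − 10.766)² + (-13.135804 − -27.897)²) = 37.658567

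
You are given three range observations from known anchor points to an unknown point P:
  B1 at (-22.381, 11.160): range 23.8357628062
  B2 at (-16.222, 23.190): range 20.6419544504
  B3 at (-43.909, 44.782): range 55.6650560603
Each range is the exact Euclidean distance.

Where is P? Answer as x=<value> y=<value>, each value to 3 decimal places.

x=1.419 y=12.471

eq1: (x + 22.381)² + (y − 11.160)² = 23.8357628062²
eq2: (x + 16.222)² + (y − 23.190)² = 20.6419544504²
eq3: (x + 43.909)² + (y − 44.782)² = 55.6650560603²
eq2−eq1, eq2−eq3 (x²,y² cancel):
  -12.318·x − 24.060·y = -317.527928
  -55.374·x + 43.184·y = 459.990238
det = -12.318·43.184 − -24.060·-55.374 = -1864.238952
x = (-317.527928·43.184 − -24.060·459.990238) / -1864.238952 = 1.418681
y = (-12.318·459.990238 − -317.527928·-55.374) / -1864.238952 = 12.471015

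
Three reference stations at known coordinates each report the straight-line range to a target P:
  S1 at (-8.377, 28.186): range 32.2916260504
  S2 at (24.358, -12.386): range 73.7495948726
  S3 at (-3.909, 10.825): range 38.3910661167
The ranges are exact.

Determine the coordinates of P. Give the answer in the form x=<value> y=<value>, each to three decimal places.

x=-40.272 y=23.139

eq1: (x + 8.377)² + (y − 28.186)² = 32.2916260504²
eq2: (x − 24.358)² + (y + 12.386)² = 73.7495948726²
eq3: (x + 3.909)² + (y − 10.825)² = 38.3910661167²
eq3−eq1, eq3−eq2 (x²,y² cancel):
  -8.936·x + 34.722·y = 1163.288664
  56.534·x − 46.422·y = -3350.864532
det = -8.936·-46.422 − 34.722·56.534 = -1548.146556
x = (1163.288664·-46.422 − 34.722·-3350.864532) / -1548.146556 = -40.271725
y = (-8.936·-3350.864532 − 1163.288664·56.534) / -1548.146556 = 23.138659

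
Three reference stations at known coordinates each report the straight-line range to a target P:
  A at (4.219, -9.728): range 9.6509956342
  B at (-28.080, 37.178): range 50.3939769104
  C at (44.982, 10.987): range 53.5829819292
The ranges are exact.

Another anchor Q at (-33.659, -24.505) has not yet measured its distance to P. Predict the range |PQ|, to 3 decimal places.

33.012

eq1: (x − 4.219)² + (y + 9.728)² = 9.6509956342²
eq2: (x + 28.080)² + (y − 37.178)² = 50.3939769104²
eq3: (x − 44.982)² + (y − 10.987)² = 53.5829819292²
eq1−eq3, eq1−eq2 (x²,y² cancel):
  81.526·x + 41.430·y = -746.333688
  -64.598·x + 93.812·y = -388.155053
det = 81.526·93.812 − 41.430·-64.598 = 10324.412252
x = (-746.333688·93.812 − 41.430·-388.155053) / 10324.412252 = -5.223909
y = (81.526·-388.155053 − -746.333688·-64.598) / 10324.412252 = -7.734716
|P − Q| = √((-5.223909 − -33.659)² + (-7.734716 − -24.505)²) = 33.012071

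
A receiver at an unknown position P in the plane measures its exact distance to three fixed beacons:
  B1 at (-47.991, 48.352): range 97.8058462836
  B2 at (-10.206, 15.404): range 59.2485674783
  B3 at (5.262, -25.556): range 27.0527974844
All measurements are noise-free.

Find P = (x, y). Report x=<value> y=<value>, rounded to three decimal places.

eq1: (x + 47.991)² + (y − 48.352)² = 97.8058462836²
eq2: (x + 10.206)² + (y − 15.404)² = 59.2485674783²
eq3: (x − 5.262)² + (y + 25.556)² = 27.0527974844²
eq2−eq3, eq2−eq1 (x²,y² cancel):
  30.936·x − 81.920·y = 3117.891024
  -75.570·x + 65.896·y = -1755.984486
det = 30.936·65.896 − -81.920·-75.570 = -4152.135744
x = (3117.891024·65.896 − -81.920·-1755.984486) / -4152.135744 = -14.837255
y = (30.936·-1755.984486 − 3117.891024·-75.570) / -4152.135744 = -43.663286

x=-14.837 y=-43.663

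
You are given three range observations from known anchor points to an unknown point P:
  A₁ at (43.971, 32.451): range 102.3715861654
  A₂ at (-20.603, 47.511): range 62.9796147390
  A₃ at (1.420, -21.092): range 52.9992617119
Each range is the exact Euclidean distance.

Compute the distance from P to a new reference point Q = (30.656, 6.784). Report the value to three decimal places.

82.021

eq1: (x − 43.971)² + (y − 32.451)² = 102.3715861654²
eq2: (x + 20.603)² + (y − 47.511)² = 62.9796147390²
eq3: (x − 1.420)² + (y + 21.092)² = 52.9992617119²
eq2−eq3, eq2−eq1 (x²,y² cancel):
  44.046·x − 137.206·y = -1077.379735
  129.148·x − 30.120·y = -6208.772269
det = 44.046·-30.120 − -137.206·129.148 = 16393.214968
x = (-1077.379735·-30.120 − -137.206·-6208.772269) / 16393.214968 = -49.985932
y = (44.046·-6208.772269 − -1077.379735·129.148) / 16393.214968 = -8.194253
|P − Q| = √((-49.985932 − 30.656)² + (-8.194253 − 6.784)²) = 82.021151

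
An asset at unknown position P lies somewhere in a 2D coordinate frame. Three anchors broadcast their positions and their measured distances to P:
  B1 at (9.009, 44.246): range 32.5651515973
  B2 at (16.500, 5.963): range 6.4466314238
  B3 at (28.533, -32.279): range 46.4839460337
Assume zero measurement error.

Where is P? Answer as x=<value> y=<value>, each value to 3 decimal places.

eq1: (x − 9.009)² + (y − 44.246)² = 32.5651515973²
eq2: (x − 16.500)² + (y − 5.963)² = 6.4466314238²
eq3: (x − 28.533)² + (y + 32.279)² = 46.4839460337²
eq2−eq3, eq2−eq1 (x²,y² cancel):
  24.066·x − 76.484·y = -570.939621
  -14.982·x + 76.566·y = 712.133186
det = 24.066·76.566 − -76.484·-14.982 = 696.754068
x = (-570.939621·76.566 − -76.484·712.133186) / 696.754068 = 15.431889
y = (24.066·712.133186 − -570.939621·-14.982) / 696.754068 = 12.320531

x=15.432 y=12.321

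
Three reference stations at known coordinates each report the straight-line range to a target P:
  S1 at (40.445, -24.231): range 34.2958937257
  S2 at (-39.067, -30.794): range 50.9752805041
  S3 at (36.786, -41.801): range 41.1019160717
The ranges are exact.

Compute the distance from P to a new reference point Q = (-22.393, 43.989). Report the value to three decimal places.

63.978

eq1: (x − 40.445)² + (y + 24.231)² = 34.2958937257²
eq2: (x + 39.067)² + (y + 30.794)² = 50.9752805041²
eq3: (x − 36.786)² + (y + 41.801)² = 41.1019160717²
eq3−eq1, eq3−eq2 (x²,y² cancel):
  7.318·x + 35.140·y = -364.434833
  -151.706·x + 22.014·y = -1535.144190
det = 7.318·22.014 − 35.140·-151.706 = 5492.047292
x = (-364.434833·22.014 − 35.140·-1535.144190) / 5492.047292 = 8.361599
y = (7.318·-1535.144190 − -364.434833·-151.706) / 5492.047292 = -12.112266
|P − Q| = √((8.361599 − -22.393)² + (-12.112266 − 43.989)²) = 63.978101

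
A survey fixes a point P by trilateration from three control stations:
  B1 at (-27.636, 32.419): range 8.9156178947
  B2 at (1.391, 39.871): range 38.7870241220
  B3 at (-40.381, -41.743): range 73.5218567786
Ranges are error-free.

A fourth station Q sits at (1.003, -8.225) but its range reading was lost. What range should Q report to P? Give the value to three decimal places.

eq1: (x + 27.636)² + (y − 32.419)² = 8.9156178947²
eq2: (x − 1.391)² + (y − 39.871)² = 38.7870241220²
eq3: (x + 40.381)² + (y + 41.743)² = 73.5218567786²
eq1−eq3, eq1−eq2 (x²,y² cancel):
  -25.490·x − 148.324·y = -3767.612029
  58.054·x + 14.904·y = -1648.053533
det = -25.490·14.904 − -148.324·58.054 = 8230.898536
x = (-3767.612029·14.904 − -148.324·-1648.053533) / 8230.898536 = -36.520725
y = (-25.490·-1648.053533 − -3767.612029·58.054) / 8230.898536 = 31.677445
|P − Q| = √((-36.520725 − 1.003)² + (31.677445 − -8.225)²) = 54.774401

54.774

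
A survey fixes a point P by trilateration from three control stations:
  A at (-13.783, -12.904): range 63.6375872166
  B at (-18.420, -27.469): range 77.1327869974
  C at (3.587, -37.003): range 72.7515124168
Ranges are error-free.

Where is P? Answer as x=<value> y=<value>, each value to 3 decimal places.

eq1: (x + 13.783)² + (y + 12.904)² = 63.6375872166²
eq2: (x + 18.420)² + (y + 27.469)² = 77.1327869974²
eq3: (x − 3.587)² + (y + 37.003)² = 72.7515124168²
eq3−eq1, eq3−eq2 (x²,y² cancel):
  -34.740·x + 48.198·y = 217.435779
  -44.014·x + 19.068·y = -944.930488
det = -34.740·19.068 − 48.198·-44.014 = 1458.964452
x = (217.435779·19.068 − 48.198·-944.930488) / 1458.964452 = 34.058284
y = (-34.740·-944.930488 − 217.435779·-44.014) / 1458.964452 = 29.059723

x=34.058 y=29.060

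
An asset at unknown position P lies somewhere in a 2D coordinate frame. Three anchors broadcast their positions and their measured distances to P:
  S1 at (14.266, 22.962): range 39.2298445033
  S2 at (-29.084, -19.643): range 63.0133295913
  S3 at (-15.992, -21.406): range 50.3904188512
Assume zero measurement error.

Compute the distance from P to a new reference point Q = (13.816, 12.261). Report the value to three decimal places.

eq1: (x − 14.266)² + (y − 22.962)² = 39.2298445033²
eq2: (x + 29.084)² + (y + 19.643)² = 63.0133295913²
eq3: (x + 15.992)² + (y + 21.406)² = 50.3904188512²
eq1−eq2, eq1−eq3 (x²,y² cancel):
  -86.700·x − 85.210·y = -1930.744701
  -60.516·x − 88.736·y = -1017.024912
det = -86.700·-88.736 − -85.210·-60.516 = 2536.842840
x = (-1930.744701·-88.736 − -85.210·-1017.024912) / 2536.842840 = 33.374503
y = (-86.700·-1017.024912 − -1930.744701·-60.516) / 2536.842840 = -11.299433
|P − Q| = √((33.374503 − 13.816)² + (-11.299433 − 12.261)²) = 30.620729

30.621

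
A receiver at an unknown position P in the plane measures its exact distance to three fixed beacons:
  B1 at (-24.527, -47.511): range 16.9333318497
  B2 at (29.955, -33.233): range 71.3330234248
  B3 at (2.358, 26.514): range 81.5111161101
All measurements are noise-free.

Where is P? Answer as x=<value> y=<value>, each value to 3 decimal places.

x=-40.752 y=-42.664

eq1: (x + 24.527)² + (y + 47.511)² = 16.9333318497²
eq2: (x − 29.955)² + (y + 33.233)² = 71.3330234248²
eq3: (x − 2.358)² + (y − 26.514)² = 81.5111161101²
eq3−eq2, eq3−eq1 (x²,y² cancel):
  55.194·x − 119.494·y = 2848.843773
  -53.770·x − 148.050·y = 8507.640812
det = 55.194·-148.050 − -119.494·-53.770 = -14596.664080
x = (2848.843773·-148.050 − -119.494·8507.640812) / -14596.664080 = -40.751826
y = (55.194·8507.640812 − 2848.843773·-53.770) / -14596.664080 = -42.664067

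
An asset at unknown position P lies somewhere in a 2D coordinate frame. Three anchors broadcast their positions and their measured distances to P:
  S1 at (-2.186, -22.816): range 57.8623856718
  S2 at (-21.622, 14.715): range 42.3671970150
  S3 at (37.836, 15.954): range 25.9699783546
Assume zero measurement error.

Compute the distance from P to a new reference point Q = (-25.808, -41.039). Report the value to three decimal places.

eq1: (x + 2.186)² + (y + 22.816)² = 57.8623856718²
eq2: (x + 21.622)² + (y − 14.715)² = 42.3671970150²
eq3: (x − 37.836)² + (y − 15.954)² = 25.9699783546²
eq2−eq3, eq2−eq1 (x²,y² cancel):
  118.916·x + 2.478·y = 2122.590510
  38.872·x − 75.062·y = -1711.769950
det = 118.916·-75.062 − 2.478·38.872 = -9022.397608
x = (2122.590510·-75.062 − 2.478·-1711.769950) / -9022.397608 = 17.188793
y = (118.916·-1711.769950 − 2122.590510·38.872) / -9022.397608 = 31.706226
|P − Q| = √((17.188793 − -25.808)² + (31.706226 − -41.039)²) = 84.502024

84.502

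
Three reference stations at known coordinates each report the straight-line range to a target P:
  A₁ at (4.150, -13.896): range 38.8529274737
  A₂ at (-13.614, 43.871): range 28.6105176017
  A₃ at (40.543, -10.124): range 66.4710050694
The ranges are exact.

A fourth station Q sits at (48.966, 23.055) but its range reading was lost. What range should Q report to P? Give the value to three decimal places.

69.845

eq1: (x − 4.150)² + (y + 13.896)² = 38.8529274737²
eq2: (x + 13.614)² + (y − 43.871)² = 28.6105176017²
eq3: (x − 40.543)² + (y + 10.124)² = 66.4710050694²
eq1−eq3, eq1−eq2 (x²,y² cancel):
  72.786·x + 7.544·y = -1372.935633
  -35.528·x + 115.534·y = 2590.672577
det = 72.786·115.534 − 7.544·-35.528 = 8677.280956
x = (-1372.935633·115.534 − 7.544·2590.672577) / 8677.280956 = -20.532328
y = (72.786·2590.672577 − -1372.935633·-35.528) / 8677.280956 = 16.109544
|P − Q| = √((-20.532328 − 48.966)² + (16.109544 − 23.055)²) = 69.844520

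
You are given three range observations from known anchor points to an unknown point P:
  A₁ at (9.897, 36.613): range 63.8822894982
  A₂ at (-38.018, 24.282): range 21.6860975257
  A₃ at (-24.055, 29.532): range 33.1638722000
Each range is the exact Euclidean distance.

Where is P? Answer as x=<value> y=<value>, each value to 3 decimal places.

x=-44.855 y=3.702

eq1: (x − 9.897)² + (y − 36.613)² = 63.8822894982²
eq2: (x + 38.018)² + (y − 24.282)² = 21.6860975257²
eq3: (x + 24.055)² + (y − 29.532)² = 33.1638722000²
eq2−eq1, eq2−eq3 (x²,y² cancel):
  95.830·x + 24.662·y = -4207.181556
  27.926·x + 10.500·y = -1213.757392
det = 95.830·10.500 − 24.662·27.926 = 317.503988
x = (-4207.181556·10.500 − 24.662·-1213.757392) / 317.503988 = -44.855252
y = (95.830·-1213.757392 − -4207.181556·27.926) / 317.503988 = 3.701942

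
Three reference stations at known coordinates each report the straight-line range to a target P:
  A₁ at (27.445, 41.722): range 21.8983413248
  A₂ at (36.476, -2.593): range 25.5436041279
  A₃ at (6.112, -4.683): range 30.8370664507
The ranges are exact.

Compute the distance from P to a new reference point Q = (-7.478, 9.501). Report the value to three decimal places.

33.738

eq1: (x − 27.445)² + (y − 41.722)² = 21.8983413248²
eq2: (x − 36.476)² + (y + 2.593)² = 25.5436041279²
eq3: (x − 6.112)² + (y + 4.683)² = 30.8370664507²
eq2−eq1, eq2−eq3 (x²,y² cancel):
  -18.062·x + 88.630·y = 1329.669443
  -60.728·x − 4.180·y = -1576.384147
det = -18.062·-4.180 − 88.630·-60.728 = 5457.821800
x = (1329.669443·-4.180 − 88.630·-1576.384147) / 5457.821800 = 24.580669
y = (-18.062·-1576.384147 − 1329.669443·-60.728) / 5457.821800 = 20.011796
|P − Q| = √((24.580669 − -7.478)² + (20.011796 − 9.501)²) = 33.737739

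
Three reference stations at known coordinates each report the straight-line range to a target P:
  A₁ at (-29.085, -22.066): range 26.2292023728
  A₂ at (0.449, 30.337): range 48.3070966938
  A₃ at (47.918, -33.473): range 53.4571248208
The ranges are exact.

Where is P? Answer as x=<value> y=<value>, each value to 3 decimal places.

eq1: (x + 29.085)² + (y + 22.066)² = 26.2292023728²
eq2: (x − 0.449)² + (y − 30.337)² = 48.3070966938²
eq3: (x − 47.918)² + (y + 33.473)² = 53.4571248208²
eq3−eq2, eq3−eq1 (x²,y² cancel):
  -94.938·x + 127.620·y = -1971.952680
  -154.006·x + 22.814·y = 85.962265
det = -94.938·22.814 − 127.620·-154.006 = 17488.330188
x = (-1971.952680·22.814 − 127.620·85.962265) / 17488.330188 = -3.199770
y = (-94.938·85.962265 − -1971.952680·-154.006) / 17488.330188 = -17.832099

x=-3.200 y=-17.832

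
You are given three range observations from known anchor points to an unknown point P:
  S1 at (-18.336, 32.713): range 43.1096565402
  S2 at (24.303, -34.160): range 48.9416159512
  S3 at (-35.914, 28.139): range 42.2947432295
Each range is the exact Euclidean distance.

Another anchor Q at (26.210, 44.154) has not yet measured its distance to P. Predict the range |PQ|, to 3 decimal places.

eq1: (x + 18.336)² + (y − 32.713)² = 43.1096565402²
eq2: (x − 24.303)² + (y + 34.160)² = 48.9416159512²
eq3: (x + 35.914)² + (y − 28.139)² = 42.2947432295²
eq3−eq1, eq3−eq2 (x²,y² cancel):
  35.156·x + 9.148·y = -744.866634
  120.434·x − 124.598·y = -930.513775
det = 35.156·-124.598 − 9.148·120.434 = -5482.097520
x = (-744.866634·-124.598 − 9.148·-930.513775) / -5482.097520 = -18.482202
y = (35.156·-930.513775 − -744.866634·120.434) / -5482.097520 = -10.396409
|P − Q| = √((-18.482202 − 26.210)² + (-10.396409 − 44.154)²) = 70.520493

70.520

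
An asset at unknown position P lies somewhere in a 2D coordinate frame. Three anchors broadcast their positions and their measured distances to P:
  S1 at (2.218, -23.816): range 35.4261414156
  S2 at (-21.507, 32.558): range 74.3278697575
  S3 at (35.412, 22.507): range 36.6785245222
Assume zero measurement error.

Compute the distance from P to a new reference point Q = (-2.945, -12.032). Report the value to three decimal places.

eq1: (x − 2.218)² + (y + 23.816)² = 35.4261414156²
eq2: (x + 21.507)² + (y − 32.558)² = 74.3278697575²
eq3: (x − 35.412)² + (y − 22.507)² = 36.6785245222²
eq1−eq3, eq1−eq2 (x²,y² cancel):
  66.388·x + 92.646·y = 1098.150747
  -47.450·x + 112.748·y = -3319.167694
det = 66.388·112.748 − 92.646·-47.450 = 11881.166924
x = (1098.150747·112.748 − 92.646·-3319.167694) / 11881.166924 = 36.302992
y = (66.388·-3319.167694 − 1098.150747·-47.450) / 11881.166924 = -14.160701
|P − Q| = √((36.302992 − -2.945)² + (-14.160701 − -12.032)²) = 39.305677

39.306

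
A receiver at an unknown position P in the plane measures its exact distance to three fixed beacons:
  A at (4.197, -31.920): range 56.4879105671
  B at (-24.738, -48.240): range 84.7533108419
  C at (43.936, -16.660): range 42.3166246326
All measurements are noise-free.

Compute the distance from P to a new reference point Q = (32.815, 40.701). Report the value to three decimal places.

21.580

eq1: (x − 4.197)² + (y + 31.920)² = 56.4879105671²
eq2: (x + 24.738)² + (y + 48.240)² = 84.7533108419²
eq3: (x − 43.936)² + (y + 16.660)² = 42.3166246326²
eq2−eq3, eq2−eq1 (x²,y² cancel):
  137.348·x + 63.160·y = 4661.288430
  57.870·x + 32.640·y = 2089.674623
det = 137.348·32.640 − 63.160·57.870 = 827.969520
x = (4661.288430·32.640 − 63.160·2089.674623) / 827.969520 = 24.349453
y = (137.348·2089.674623 − 4661.288430·57.870) / 827.969520 = 20.850851
|P − Q| = √((24.349453 − 32.815)² + (20.850851 − 40.701)²) = 21.579942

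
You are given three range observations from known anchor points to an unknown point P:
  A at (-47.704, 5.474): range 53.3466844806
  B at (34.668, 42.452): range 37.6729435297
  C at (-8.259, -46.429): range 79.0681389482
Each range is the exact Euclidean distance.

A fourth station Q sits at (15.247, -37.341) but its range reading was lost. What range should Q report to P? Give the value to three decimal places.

eq1: (x + 47.704)² + (y − 5.474)² = 53.3466844806²
eq2: (x − 34.668)² + (y − 42.452)² = 37.6729435297²
eq3: (x + 8.259)² + (y + 46.429)² = 79.0681389482²
eq3−eq2, eq3−eq1 (x²,y² cancel):
  85.854·x + 177.762·y = 5612.699329
  -78.890·x + 103.806·y = 3487.675022
det = 85.854·103.806 − 177.762·-78.890 = 22935.804504
x = (5612.699329·103.806 − 177.762·3487.675022) / 22935.804504 = -1.628206
y = (85.854·3487.675022 − 5612.699329·-78.890) / 22935.804504 = 32.360613
|P − Q| = √((-1.628206 − 15.247)² + (32.360613 − -37.341)²) = 71.715323

71.715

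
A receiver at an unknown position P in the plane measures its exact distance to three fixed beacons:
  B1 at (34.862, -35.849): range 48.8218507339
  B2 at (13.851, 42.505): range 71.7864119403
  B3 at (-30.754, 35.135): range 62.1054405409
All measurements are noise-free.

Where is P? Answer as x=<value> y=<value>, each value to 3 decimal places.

eq1: (x − 34.862)² + (y + 35.849)² = 48.8218507339²
eq2: (x − 13.851)² + (y − 42.505)² = 71.7864119403²
eq3: (x + 30.754)² + (y − 35.135)² = 62.1054405409²
eq2−eq3, eq2−eq1 (x²,y² cancel):
  -89.210·x − 14.740·y = 1477.954709
  42.022·x − 156.708·y = 3271.700449
det = -89.210·-156.708 − -14.740·42.022 = 14599.324960
x = (1477.954709·-156.708 − -14.740·3271.700449) / 14599.324960 = -12.561023
y = (-89.210·3271.700449 − 1477.954709·42.022) / 14599.324960 = -24.245985

x=-12.561 y=-24.246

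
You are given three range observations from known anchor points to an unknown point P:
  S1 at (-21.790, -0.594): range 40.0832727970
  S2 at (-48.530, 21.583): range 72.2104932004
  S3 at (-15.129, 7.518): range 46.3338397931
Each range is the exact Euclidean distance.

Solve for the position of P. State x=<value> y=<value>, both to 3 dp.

x=-8.160 y=-38.289

eq1: (x + 21.790)² + (y + 0.594)² = 40.0832727970²
eq2: (x + 48.530)² + (y − 21.583)² = 72.2104932004²
eq3: (x + 15.129)² + (y − 7.518)² = 46.3338397931²
eq3−eq1, eq3−eq2 (x²,y² cancel):
  -13.322·x − 16.224·y = 729.905923
  -66.802·x + 28.130·y = -531.950794
det = -13.322·28.130 − -16.224·-66.802 = -1458.543508
x = (729.905923·28.130 − -16.224·-531.950794) / -1458.543508 = -8.160116
y = (-13.322·-531.950794 − 729.905923·-66.802) / -1458.543508 = -38.288761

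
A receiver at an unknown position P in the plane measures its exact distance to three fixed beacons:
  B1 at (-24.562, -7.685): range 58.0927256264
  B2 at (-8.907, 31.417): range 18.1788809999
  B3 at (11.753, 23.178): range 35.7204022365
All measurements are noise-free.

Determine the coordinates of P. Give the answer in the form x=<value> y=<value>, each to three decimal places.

x=-12.728 y=49.190

eq1: (x + 24.562)² + (y + 7.685)² = 58.0927256264²
eq2: (x + 8.907)² + (y − 31.417)² = 18.1788809999²
eq3: (x − 11.753)² + (y − 23.178)² = 35.7204022365²
eq2−eq3, eq2−eq1 (x²,y² cancel):
  41.320·x − 16.478·y = -1336.485267
  -31.310·x − 78.204·y = -3448.304525
det = 41.320·-78.204 − -16.478·-31.310 = -3747.315460
x = (-1336.485267·-78.204 − -16.478·-3448.304525) / -3747.315460 = -12.728400
y = (41.320·-3448.304525 − -1336.485267·-31.310) / -3747.315460 = 49.189693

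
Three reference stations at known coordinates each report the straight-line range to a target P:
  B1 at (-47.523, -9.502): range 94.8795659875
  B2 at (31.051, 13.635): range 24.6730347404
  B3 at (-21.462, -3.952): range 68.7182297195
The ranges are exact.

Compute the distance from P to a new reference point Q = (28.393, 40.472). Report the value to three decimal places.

eq1: (x + 47.523)² + (y + 9.502)² = 94.8795659875²
eq2: (x − 31.051)² + (y − 13.635)² = 24.6730347404²
eq3: (x + 21.462)² + (y + 3.952)² = 68.7182297195²
eq3−eq1, eq3−eq2 (x²,y² cancel):
  -52.122·x − 11.100·y = -2407.449161
  105.026·x + 35.174·y = 4787.278530
det = -52.122·35.174 − -11.100·105.026 = -667.550628
x = (-2407.449161·35.174 − -11.100·4787.278530) / -667.550628 = 47.248589
y = (-52.122·4787.278530 − -2407.449161·105.026) / -667.550628 = -4.976737
|P − Q| = √((47.248589 − 28.393)² + (-4.976737 − 40.472)²) = 49.204887

49.205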